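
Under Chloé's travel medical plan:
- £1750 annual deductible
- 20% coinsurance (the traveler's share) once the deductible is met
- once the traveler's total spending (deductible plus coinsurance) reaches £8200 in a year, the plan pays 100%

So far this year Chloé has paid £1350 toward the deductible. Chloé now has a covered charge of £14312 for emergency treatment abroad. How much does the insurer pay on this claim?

£11129.60

£1350 of the £1750 deductible is already met, leaving £400.
After the £400 deductible portion, £14312 − £400 = £13912 is subject to coinsurance.
Coinsurance: £13912 × 20% = £2782.40.
That puts the traveler's cost at £400 + £2782.40 = £3182.40 before any cap.
Cumulative spending £1350 + £3182.40 = £4532.40 stays under the £8200 maximum.
The insurer covers the remainder: £14312 − £3182.40 = £11129.60.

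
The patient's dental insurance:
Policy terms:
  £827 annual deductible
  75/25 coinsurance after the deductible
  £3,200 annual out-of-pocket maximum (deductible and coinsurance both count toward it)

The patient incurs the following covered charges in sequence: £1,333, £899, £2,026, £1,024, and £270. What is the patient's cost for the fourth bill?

£256

Claim 1 — £1,333: £827 to deductible, leaving £506; coinsurance £506 × 25% = £126.50. Patient owes £953.50 (running OOP £953.50).
Claim 2 — £899: 25% coinsurance on £899 = £224.75. Patient pays £224.75; OOP now £1,178.25.
Claim 3 — £2,026: deductible met; 25% of £2,026 = £506.50. Patient pays £506.50; OOP now £1,684.75.
Claim 4 — £1,024: deductible already satisfied, so patient's share is 25% × £1,024 = £256. Patient pays £256; OOP now £1,940.75.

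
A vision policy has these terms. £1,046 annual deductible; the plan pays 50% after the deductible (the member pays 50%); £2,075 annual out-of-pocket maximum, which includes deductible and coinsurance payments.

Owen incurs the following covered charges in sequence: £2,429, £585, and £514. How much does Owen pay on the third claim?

Claim 1 — £2,429: £1,046 to deductible, leaving £1,383; member's 50% is £691.50. Member owes £1,737.50 (running OOP £1,737.50).
Claim 2 — £585: 50% coinsurance on £585 = £292.50. Member owes £292.50 (running OOP £2,030).
Claim 3 — £514: 50% coinsurance on £514 = £257. That would push OOP to £2,287, over the £2,075 cap, so member pays £2,075 − £2,030 = £45.

£45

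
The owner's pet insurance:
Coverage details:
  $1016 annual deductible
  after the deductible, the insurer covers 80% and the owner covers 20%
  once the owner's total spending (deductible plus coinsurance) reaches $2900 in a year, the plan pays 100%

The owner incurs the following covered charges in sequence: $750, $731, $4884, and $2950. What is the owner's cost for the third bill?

$976.80

#1 ($750): all of it applies to the deductible. Owner pays $750; OOP now $750.
#2 ($731): $266 to deductible, leaving $465; coinsurance $465 × 20% = $93. Cost to owner: $359. OOP to date $1109.
#3 ($4884): 20% coinsurance on $4884 = $976.80. Owner owes $976.80 (running OOP $2085.80).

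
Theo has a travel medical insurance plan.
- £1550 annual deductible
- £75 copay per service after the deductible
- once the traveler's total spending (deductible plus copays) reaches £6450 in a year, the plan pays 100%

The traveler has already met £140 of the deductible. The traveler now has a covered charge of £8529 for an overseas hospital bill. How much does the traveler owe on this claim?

£1485

£140 of the £1550 deductible is already met, leaving £1410.
That leaves £8529 − £1410 = £7119 for the copay.
Copay on this service: £75.
That puts the traveler's cost at £1410 + £75 = £1485 before any cap.
Total out-of-pocket so far would be £140 + £1485 = £1625, below the £6450 cap — no reduction.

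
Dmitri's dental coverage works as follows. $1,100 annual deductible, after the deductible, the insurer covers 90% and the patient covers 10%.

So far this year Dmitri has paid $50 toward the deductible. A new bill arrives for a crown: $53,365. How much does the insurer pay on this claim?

$50 of the $1,100 deductible is already met, leaving $1,050.
That leaves $53,365 − $1,050 = $52,315 for coinsurance.
Patient's 10% share of $52,315 is $5,231.50.
That puts the patient's cost at $1,050 + $5,231.50 = $6,281.50.
Insurer pays the balance: $53,365 − $6,281.50 = $47,083.50.

$47,083.50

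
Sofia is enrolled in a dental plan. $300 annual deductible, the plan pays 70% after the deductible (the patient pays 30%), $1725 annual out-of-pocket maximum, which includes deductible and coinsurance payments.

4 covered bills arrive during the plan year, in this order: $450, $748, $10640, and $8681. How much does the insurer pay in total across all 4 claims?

Bill 1, $450: deductible takes $300, $150 remains; coinsurance $150 × 30% = $45. Patient owes $345 (running OOP $345). Insurer: $450 − $345 = $105.
Bill 2, $748: deductible met; 30% of $748 = $224.40. Patient owes $224.40 (running OOP $569.40). Insurer: $748 − $224.40 = $523.60.
Bill 3, $10640: deductible already satisfied, so patient's share is 30% × $10640 = $3192. Adding that to $569.40 gives $3761.40, past the $1725 cap; patient pays only $1725 − $569.40 = $1155.60. Insurer: $10640 − $1155.60 = $9484.40.
Bill 4, $8681: 30% coinsurance on $8681 = $2604.30. That would push OOP to $4329.30, over the $1725 cap, so patient pays $1725 − $1725 = $0. Plan pays $8681 − $0 = $8681.
Insurer total = bills − patient's total = $20519 − $1725 = $18794.

$18794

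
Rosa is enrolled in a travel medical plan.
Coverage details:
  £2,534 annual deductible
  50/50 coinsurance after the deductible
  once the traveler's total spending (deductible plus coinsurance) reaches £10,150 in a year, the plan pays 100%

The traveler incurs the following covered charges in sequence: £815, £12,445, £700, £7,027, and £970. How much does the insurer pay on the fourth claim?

£5,124

Claim 1 (£815): entire amount goes to the deductible. Cost to traveler: £815. OOP to date £815. Insurer: £815 − £815 = £0.
Claim 2 (£12,445): deductible takes £1,719, £10,726 remains; traveler's 50% is £5,363. Cost to traveler: £7,082. OOP to date £7,897. Plan pays £12,445 − £7,082 = £5,363.
Claim 3 (£700): deductible already satisfied, so traveler's share is 50% × £700 = £350. Cost to traveler: £350. OOP to date £8,247. Plan pays £700 − £350 = £350.
Claim 4 (£7,027): deductible met; 50% of £7,027 = £3,513.50. Adding that to £8,247 gives £11,760.50, past the £10,150 cap; traveler pays only £10,150 − £8,247 = £1,903. Insurer: £7,027 − £1,903 = £5,124.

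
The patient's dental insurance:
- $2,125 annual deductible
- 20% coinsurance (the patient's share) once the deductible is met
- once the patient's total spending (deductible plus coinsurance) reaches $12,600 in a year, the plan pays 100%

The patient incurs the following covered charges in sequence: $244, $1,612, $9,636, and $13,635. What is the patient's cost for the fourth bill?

$2,727

Claim 1 ($244): fully absorbed by the deductible. Cost to patient: $244. OOP to date $244.
Claim 2 ($1,612): entire amount goes to the deductible. Patient pays $1,612; OOP now $1,856.
Claim 3 ($9,636): $269 finishes the deductible; $9,367 goes to coinsurance; coinsurance $9,367 × 20% = $1,873.40. Patient pays $2,142.40; OOP now $3,998.40.
Claim 4 ($13,635): deductible met; 20% of $13,635 = $2,727. Patient pays $2,727; OOP now $6,725.40.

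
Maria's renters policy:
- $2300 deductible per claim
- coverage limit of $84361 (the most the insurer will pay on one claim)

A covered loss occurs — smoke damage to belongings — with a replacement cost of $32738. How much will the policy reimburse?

Subtract the deductible: $32738 − $2300 = $30438.
$30438 ≤ $84361, so the limit doesn't bind; insurer pays $30438.

$30438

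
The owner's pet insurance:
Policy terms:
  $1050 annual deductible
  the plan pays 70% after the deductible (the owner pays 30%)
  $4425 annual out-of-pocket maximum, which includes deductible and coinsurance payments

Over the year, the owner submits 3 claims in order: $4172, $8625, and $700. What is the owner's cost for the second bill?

$2438.40

Bill 1, $4172: $1050 to deductible, leaving $3122; owner's 30% is $936.60. Owner owes $1986.60 (running OOP $1986.60).
Bill 2, $8625: deductible already satisfied, so owner's share is 30% × $8625 = $2587.50. OOP would hit $4574.10 > $4425, so the cap limits the owner to $4425 − $1986.60 = $2438.40.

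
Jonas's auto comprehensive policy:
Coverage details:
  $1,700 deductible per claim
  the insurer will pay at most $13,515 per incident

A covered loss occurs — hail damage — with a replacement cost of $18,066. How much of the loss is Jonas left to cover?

Less the $1,700 deductible: $18,066 − $1,700 = $16,366.
$16,366 exceeds the $13,515 limit, so the insurer pays the limit: $13,515.
Out of pocket: $18,066 − $13,515 = $4,551.

$4,551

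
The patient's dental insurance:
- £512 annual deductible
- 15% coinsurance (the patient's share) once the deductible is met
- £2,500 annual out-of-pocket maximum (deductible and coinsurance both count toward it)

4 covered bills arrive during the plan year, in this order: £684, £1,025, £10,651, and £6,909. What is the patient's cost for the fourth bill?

£210.80

Bill 1, £684: £512 to deductible, leaving £172; patient's 15% is £25.80. Patient pays £537.80; OOP now £537.80.
Bill 2, £1,025: 15% coinsurance on £1,025 = £153.75. Patient pays £153.75; OOP now £691.55.
Bill 3, £10,651: deductible met; 15% of £10,651 = £1,597.65. Cost to patient: £1,597.65. OOP to date £2,289.20.
Bill 4, £6,909: deductible met; 15% of £6,909 = £1,036.35. Adding that to £2,289.20 gives £3,325.55, past the £2,500 cap; patient pays only £2,500 − £2,289.20 = £210.80.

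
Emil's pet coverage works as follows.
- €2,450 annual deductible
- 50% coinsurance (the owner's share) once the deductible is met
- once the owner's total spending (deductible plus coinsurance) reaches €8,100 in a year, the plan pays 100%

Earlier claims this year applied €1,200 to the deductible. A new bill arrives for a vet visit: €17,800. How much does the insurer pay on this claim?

€10,900

€1,200 of the €2,450 deductible is already met, leaving €1,250.
After the €1,250 deductible portion, €17,800 − €1,250 = €16,550 is subject to coinsurance.
50% of €16,550 = €8,275 falls to the owner.
So the owner owes €1,250 + €8,275 = €9,525 before any cap.
Year-to-date out-of-pocket would reach €1,200 + €9,525 = €10,725, above the €8,100 maximum, so the owner pays only €8,100 − €1,200 = €6,900.
Insurer pays the balance: €17,800 − €6,900 = €10,900.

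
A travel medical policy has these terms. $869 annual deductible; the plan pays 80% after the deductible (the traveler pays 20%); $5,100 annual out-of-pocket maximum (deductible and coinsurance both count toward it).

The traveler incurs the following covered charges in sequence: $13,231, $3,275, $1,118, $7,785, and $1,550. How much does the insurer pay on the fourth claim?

$6,905

Claim 1 ($13,231): $869 to deductible, leaving $12,362; traveler's 20% is $2,472.40. Cost to traveler: $3,341.40. OOP to date $3,341.40. Insurer: $13,231 − $3,341.40 = $9,889.60.
Claim 2 ($3,275): deductible met; 20% of $3,275 = $655. Cost to traveler: $655. OOP to date $3,996.40. Plan pays $3,275 − $655 = $2,620.
Claim 3 ($1,118): deductible met; 20% of $1,118 = $223.60. Traveler owes $223.60 (running OOP $4,220). Plan pays $1,118 − $223.60 = $894.40.
Claim 4 ($7,785): 20% coinsurance on $7,785 = $1,557. That would push OOP to $5,777, over the $5,100 cap, so traveler pays $5,100 − $4,220 = $880. Insurer: $7,785 − $880 = $6,905.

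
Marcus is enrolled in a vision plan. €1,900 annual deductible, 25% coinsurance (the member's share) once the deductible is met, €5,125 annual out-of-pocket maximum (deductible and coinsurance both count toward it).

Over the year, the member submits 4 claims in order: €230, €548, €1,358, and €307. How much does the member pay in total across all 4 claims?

€2,035.75

Bill 1, €230: fully absorbed by the deductible. Member pays €230; OOP now €230.
Bill 2, €548: all of it applies to the deductible. Member owes €548 (running OOP €778).
Bill 3, €1,358: €1,122 finishes the deductible; €236 goes to coinsurance; coinsurance €236 × 25% = €59. Cost to member: €1,181. OOP to date €1,959.
Bill 4, €307: deductible met; 25% of €307 = €76.75. Cost to member: €76.75. OOP to date €2,035.75.
Total paid by the member: €230 + €548 + €1,181 + €76.75 = €2,035.75.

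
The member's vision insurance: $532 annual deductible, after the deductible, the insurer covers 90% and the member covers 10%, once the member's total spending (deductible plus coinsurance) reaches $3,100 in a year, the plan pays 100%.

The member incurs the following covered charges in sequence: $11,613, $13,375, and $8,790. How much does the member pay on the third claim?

Claim 1 — $11,613: $532 to deductible, leaving $11,081; 10% of $11,081 = $1,108.10. Cost to member: $1,640.10. OOP to date $1,640.10.
Claim 2 — $13,375: deductible met; 10% of $13,375 = $1,337.50. Member pays $1,337.50; OOP now $2,977.60.
Claim 3 — $8,790: 10% coinsurance on $8,790 = $879. Adding that to $2,977.60 gives $3,856.60, past the $3,100 cap; member pays only $3,100 − $2,977.60 = $122.40.

$122.40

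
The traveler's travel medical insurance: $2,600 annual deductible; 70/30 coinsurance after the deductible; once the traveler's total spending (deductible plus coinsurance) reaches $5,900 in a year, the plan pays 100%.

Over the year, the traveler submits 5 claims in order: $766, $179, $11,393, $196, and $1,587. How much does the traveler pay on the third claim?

$4,576.40

Bill 1, $766: entire amount goes to the deductible. Traveler pays $766; OOP now $766.
Bill 2, $179: fully absorbed by the deductible. Cost to traveler: $179. OOP to date $945.
Bill 3, $11,393: $1,655 to deductible, leaving $9,738; coinsurance $9,738 × 30% = $2,921.40. Traveler pays $4,576.40; OOP now $5,521.40.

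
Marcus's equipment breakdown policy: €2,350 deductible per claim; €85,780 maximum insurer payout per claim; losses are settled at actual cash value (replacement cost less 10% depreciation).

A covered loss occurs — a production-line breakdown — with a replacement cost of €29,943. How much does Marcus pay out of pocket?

Depreciate 10%: the covered value is €29,943 × 0.9 = €26,948.70.
Less the €2,350 deductible: €26,948.70 − €2,350 = €24,598.70.
That's under the €85,780 cap, so the insurer reimburses the full €24,598.70.
Business owner's share is the uncovered remainder: €29,943 − €24,598.70 = €5,344.30.

€5,344.30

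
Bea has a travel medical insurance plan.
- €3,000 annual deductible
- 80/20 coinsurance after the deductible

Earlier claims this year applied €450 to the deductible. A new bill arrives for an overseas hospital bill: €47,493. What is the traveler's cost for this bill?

€11,538.60

Deductible still to meet: €3,000 − €450 = €2,550.
That leaves €47,493 − €2,550 = €44,943 for coinsurance.
Traveler's 20% share of €44,943 is €8,988.60.
Traveler responsibility: €2,550 + €8,988.60 = €11,538.60.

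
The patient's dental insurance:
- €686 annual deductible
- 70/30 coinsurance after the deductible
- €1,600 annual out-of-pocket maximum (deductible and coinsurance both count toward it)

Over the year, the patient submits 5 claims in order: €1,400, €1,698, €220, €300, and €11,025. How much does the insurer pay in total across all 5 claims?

€13,043

Claim 1 — €1,400: €686 finishes the deductible; €714 goes to coinsurance; 30% of €714 = €214.20. Cost to patient: €900.20. OOP to date €900.20. Insurer: €1,400 − €900.20 = €499.80.
Claim 2 — €1,698: deductible met; 30% of €1,698 = €509.40. Patient owes €509.40 (running OOP €1,409.60). Insurer: €1,698 − €509.40 = €1,188.60.
Claim 3 — €220: deductible already satisfied, so patient's share is 30% × €220 = €66. Cost to patient: €66. OOP to date €1,475.60. Insurer: €220 − €66 = €154.
Claim 4 — €300: 30% coinsurance on €300 = €90. Patient owes €90 (running OOP €1,565.60). Plan pays €300 − €90 = €210.
Claim 5 — €11,025: 30% coinsurance on €11,025 = €3,307.50. OOP would hit €4,873.10 > €1,600, so the cap limits the patient to €1,600 − €1,565.60 = €34.40. Insurer: €11,025 − €34.40 = €10,990.60.
Insurer total: €499.80 + €1,188.60 + €154 + €210 + €10,990.60 = €13,043.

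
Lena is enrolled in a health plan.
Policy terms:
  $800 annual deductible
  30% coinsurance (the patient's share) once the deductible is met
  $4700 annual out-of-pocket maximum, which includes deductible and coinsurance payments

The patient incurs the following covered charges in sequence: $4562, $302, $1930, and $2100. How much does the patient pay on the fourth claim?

Claim 1 — $4562: $800 finishes the deductible; $3762 goes to coinsurance; coinsurance $3762 × 30% = $1128.60. Cost to patient: $1928.60. OOP to date $1928.60.
Claim 2 — $302: 30% coinsurance on $302 = $90.60. Patient pays $90.60; OOP now $2019.20.
Claim 3 — $1930: deductible already satisfied, so patient's share is 30% × $1930 = $579. Patient owes $579 (running OOP $2598.20).
Claim 4 — $2100: deductible met; 30% of $2100 = $630. Patient owes $630 (running OOP $3228.20).

$630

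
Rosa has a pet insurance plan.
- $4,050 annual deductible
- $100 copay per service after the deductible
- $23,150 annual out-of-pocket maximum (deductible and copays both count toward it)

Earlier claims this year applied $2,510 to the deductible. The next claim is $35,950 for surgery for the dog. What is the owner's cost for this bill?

$1,640

Remaining deductible: $4,050 − $2,510 = $1,540.
After the $1,540 deductible portion, $35,950 − $1,540 = $34,410 is subject to the copay.
Copay on this service: $100.
That puts the owner's cost at $1,540 + $100 = $1,640 before any cap.
Year-to-date out-of-pocket becomes $2,510 + $1,640 = $4,150, still under the $23,150 maximum, so no cap applies.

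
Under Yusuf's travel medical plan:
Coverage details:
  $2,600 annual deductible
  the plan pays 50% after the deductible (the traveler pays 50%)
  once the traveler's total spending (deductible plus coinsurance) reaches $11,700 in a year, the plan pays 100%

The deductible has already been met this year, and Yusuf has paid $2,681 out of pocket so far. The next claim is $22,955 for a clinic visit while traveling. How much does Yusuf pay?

The deductible is already satisfied, so the full bill goes to coinsurance.
50% of $22,955 = $11,477.50 falls to the traveler.
Year-to-date out-of-pocket would reach $2,681 + $11,477.50 = $14,158.50, above the $11,700 maximum, so the traveler pays only $11,700 − $2,681 = $9,019.

$9,019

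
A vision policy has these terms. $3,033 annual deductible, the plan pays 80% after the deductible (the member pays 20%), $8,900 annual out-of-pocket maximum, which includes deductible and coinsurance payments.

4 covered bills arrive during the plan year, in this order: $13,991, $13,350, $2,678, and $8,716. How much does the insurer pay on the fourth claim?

Claim 1 ($13,991): $3,033 to deductible, leaving $10,958; 20% of $10,958 = $2,191.60. Member owes $5,224.60 (running OOP $5,224.60). Plan pays $13,991 − $5,224.60 = $8,766.40.
Claim 2 ($13,350): 20% coinsurance on $13,350 = $2,670. Member pays $2,670; OOP now $7,894.60. Plan pays $13,350 − $2,670 = $10,680.
Claim 3 ($2,678): deductible already satisfied, so member's share is 20% × $2,678 = $535.60. Cost to member: $535.60. OOP to date $8,430.20. Insurer: $2,678 − $535.60 = $2,142.40.
Claim 4 ($8,716): deductible already satisfied, so member's share is 20% × $8,716 = $1,743.20. Adding that to $8,430.20 gives $10,173.40, past the $8,900 cap; member pays only $8,900 − $8,430.20 = $469.80. Plan pays $8,716 − $469.80 = $8,246.20.

$8,246.20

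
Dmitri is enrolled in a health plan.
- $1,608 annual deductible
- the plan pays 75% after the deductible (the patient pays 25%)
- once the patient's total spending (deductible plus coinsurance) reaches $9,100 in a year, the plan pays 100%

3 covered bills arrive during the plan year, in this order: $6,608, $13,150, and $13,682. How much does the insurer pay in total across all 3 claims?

#1 ($6,608): deductible takes $1,608, $5,000 remains; 25% of $5,000 = $1,250. Cost to patient: $2,858. OOP to date $2,858. Insurer: $6,608 − $2,858 = $3,750.
#2 ($13,150): deductible met; 25% of $13,150 = $3,287.50. Patient owes $3,287.50 (running OOP $6,145.50). Insurer: $13,150 − $3,287.50 = $9,862.50.
#3 ($13,682): 25% coinsurance on $13,682 = $3,420.50. OOP would hit $9,566 > $9,100, so the cap limits the patient to $9,100 − $6,145.50 = $2,954.50. Insurer: $13,682 − $2,954.50 = $10,727.50.
Insurer total = bills − patient's total = $33,440 − $9,100 = $24,340.

$24,340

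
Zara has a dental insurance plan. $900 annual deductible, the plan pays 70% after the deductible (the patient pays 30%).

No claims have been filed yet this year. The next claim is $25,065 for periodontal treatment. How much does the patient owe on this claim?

Nothing has been paid toward the $900 deductible, so the first $900 of this charge is applied there.
That leaves $25,065 − $900 = $24,165 for coinsurance.
Coinsurance: $24,165 × 30% = $7,249.50.
Patient responsibility: $900 + $7,249.50 = $8,149.50.

$8,149.50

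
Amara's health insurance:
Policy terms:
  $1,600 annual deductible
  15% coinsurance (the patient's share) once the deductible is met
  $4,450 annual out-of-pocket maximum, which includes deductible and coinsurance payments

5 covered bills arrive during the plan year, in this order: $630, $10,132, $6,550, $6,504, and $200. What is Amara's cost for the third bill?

Bill 1, $630: all of it applies to the deductible. Patient owes $630 (running OOP $630).
Bill 2, $10,132: deductible takes $970, $9,162 remains; 15% of $9,162 = $1,374.30. Patient owes $2,344.30 (running OOP $2,974.30).
Bill 3, $6,550: deductible met; 15% of $6,550 = $982.50. Patient owes $982.50 (running OOP $3,956.80).

$982.50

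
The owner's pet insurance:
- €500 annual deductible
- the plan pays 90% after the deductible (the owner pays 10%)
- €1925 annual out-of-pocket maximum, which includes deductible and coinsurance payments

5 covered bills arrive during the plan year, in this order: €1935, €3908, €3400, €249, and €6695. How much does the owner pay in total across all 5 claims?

€1925

Bill 1, €1935: deductible takes €500, €1435 remains; 10% of €1435 = €143.50. Owner pays €643.50; OOP now €643.50.
Bill 2, €3908: 10% coinsurance on €3908 = €390.80. Cost to owner: €390.80. OOP to date €1034.30.
Bill 3, €3400: deductible met; 10% of €3400 = €340. Cost to owner: €340. OOP to date €1374.30.
Bill 4, €249: deductible met; 10% of €249 = €24.90. Cost to owner: €24.90. OOP to date €1399.20.
Bill 5, €6695: deductible met; 10% of €6695 = €669.50. That would push OOP to €2068.70, over the €1925 cap, so owner pays €1925 − €1399.20 = €525.80.
Total paid by the owner: €643.50 + €390.80 + €340 + €24.90 + €525.80 = €1925.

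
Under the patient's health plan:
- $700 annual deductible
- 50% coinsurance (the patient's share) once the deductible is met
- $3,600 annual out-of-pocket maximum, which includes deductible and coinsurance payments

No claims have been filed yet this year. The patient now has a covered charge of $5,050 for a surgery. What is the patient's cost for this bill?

$2,875

Deductible not yet touched, so the first $700 of the bill goes to the deductible.
After the $700 deductible portion, $5,050 − $700 = $4,350 is subject to coinsurance.
Patient's 50% share of $4,350 is $2,175.
That puts the patient's cost at $700 + $2,175 = $2,875 before any cap.
Year-to-date out-of-pocket becomes $0 + $2,875 = $2,875, still under the $3,600 maximum, so no cap applies.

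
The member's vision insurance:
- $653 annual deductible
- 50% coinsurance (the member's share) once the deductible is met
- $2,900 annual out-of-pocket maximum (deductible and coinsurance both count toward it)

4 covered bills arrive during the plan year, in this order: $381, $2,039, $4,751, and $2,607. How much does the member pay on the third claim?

$1,363.50

Claim 1 — $381: all of it applies to the deductible. Member pays $381; OOP now $381.
Claim 2 — $2,039: $272 finishes the deductible; $1,767 goes to coinsurance; 50% of $1,767 = $883.50. Cost to member: $1,155.50. OOP to date $1,536.50.
Claim 3 — $4,751: deductible met; 50% of $4,751 = $2,375.50. That would push OOP to $3,912, over the $2,900 cap, so member pays $2,900 − $1,536.50 = $1,363.50.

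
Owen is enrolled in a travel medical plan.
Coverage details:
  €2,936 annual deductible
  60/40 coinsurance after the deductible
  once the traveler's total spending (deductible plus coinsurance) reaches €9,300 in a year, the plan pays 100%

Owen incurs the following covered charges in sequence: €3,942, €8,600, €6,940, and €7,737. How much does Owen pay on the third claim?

Bill 1, €3,942: €2,936 finishes the deductible; €1,006 goes to coinsurance; traveler's 40% is €402.40. Cost to traveler: €3,338.40. OOP to date €3,338.40.
Bill 2, €8,600: deductible met; 40% of €8,600 = €3,440. Cost to traveler: €3,440. OOP to date €6,778.40.
Bill 3, €6,940: 40% coinsurance on €6,940 = €2,776. OOP would hit €9,554.40 > €9,300, so the cap limits the traveler to €9,300 − €6,778.40 = €2,521.60.

€2,521.60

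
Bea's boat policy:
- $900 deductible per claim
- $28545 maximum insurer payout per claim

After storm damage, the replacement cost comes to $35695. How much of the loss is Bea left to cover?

Less the $900 deductible: $35695 − $900 = $34795.
$34795 exceeds the $28545 limit, so the insurer pays the limit: $28545.
The owner bears the rest of the original loss: $35695 − $28545 = $7150.

$7150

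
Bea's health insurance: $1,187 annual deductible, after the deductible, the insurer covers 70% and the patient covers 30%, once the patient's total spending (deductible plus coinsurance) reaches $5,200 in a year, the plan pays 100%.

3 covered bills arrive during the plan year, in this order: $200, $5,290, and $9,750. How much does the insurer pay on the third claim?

$7,027.90

Bill 1, $200: all of it applies to the deductible. Patient owes $200 (running OOP $200). Insurer: $200 − $200 = $0.
Bill 2, $5,290: $987 finishes the deductible; $4,303 goes to coinsurance; patient's 30% is $1,290.90. Patient owes $2,277.90 (running OOP $2,477.90). Plan pays $5,290 − $2,277.90 = $3,012.10.
Bill 3, $9,750: 30% coinsurance on $9,750 = $2,925. That would push OOP to $5,402.90, over the $5,200 cap, so patient pays $5,200 − $2,477.90 = $2,722.10. Plan pays $9,750 − $2,722.10 = $7,027.90.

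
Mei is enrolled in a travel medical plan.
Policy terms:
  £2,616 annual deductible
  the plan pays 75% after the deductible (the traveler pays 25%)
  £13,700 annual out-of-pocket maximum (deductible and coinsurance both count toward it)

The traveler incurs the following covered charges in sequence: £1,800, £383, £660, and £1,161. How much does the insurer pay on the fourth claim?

Claim 1 — £1,800: all of it applies to the deductible. Cost to traveler: £1,800. OOP to date £1,800. Insurer: £1,800 − £1,800 = £0.
Claim 2 — £383: all of it applies to the deductible. Cost to traveler: £383. OOP to date £2,183. Plan pays £383 − £383 = £0.
Claim 3 — £660: £433 finishes the deductible; £227 goes to coinsurance; traveler's 25% is £56.75. Traveler pays £489.75; OOP now £2,672.75. Plan pays £660 − £489.75 = £170.25.
Claim 4 — £1,161: deductible already satisfied, so traveler's share is 25% × £1,161 = £290.25. Traveler owes £290.25 (running OOP £2,963). Plan pays £1,161 − £290.25 = £870.75.

£870.75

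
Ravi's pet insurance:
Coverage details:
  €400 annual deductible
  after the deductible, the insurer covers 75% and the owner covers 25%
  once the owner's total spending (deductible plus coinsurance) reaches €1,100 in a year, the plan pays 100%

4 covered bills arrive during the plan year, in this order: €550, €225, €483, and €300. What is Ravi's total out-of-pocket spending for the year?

€689.50

#1 (€550): deductible takes €400, €150 remains; 25% of €150 = €37.50. Owner pays €437.50; OOP now €437.50.
#2 (€225): 25% coinsurance on €225 = €56.25. Owner pays €56.25; OOP now €493.75.
#3 (€483): deductible met; 25% of €483 = €120.75. Cost to owner: €120.75. OOP to date €614.50.
#4 (€300): deductible met; 25% of €300 = €75. Owner owes €75 (running OOP €689.50).
Summing the owner's payments: €437.50 + €56.25 + €120.75 + €75 = €689.50.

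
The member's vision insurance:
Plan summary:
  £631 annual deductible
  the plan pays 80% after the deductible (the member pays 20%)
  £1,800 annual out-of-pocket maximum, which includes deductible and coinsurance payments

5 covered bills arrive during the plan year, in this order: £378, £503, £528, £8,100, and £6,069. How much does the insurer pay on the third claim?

Claim 1 — £378: all of it applies to the deductible. Member pays £378; OOP now £378. Insurer: £378 − £378 = £0.
Claim 2 — £503: £253 finishes the deductible; £250 goes to coinsurance; member's 20% is £50. Member owes £303 (running OOP £681). Plan pays £503 − £303 = £200.
Claim 3 — £528: deductible already satisfied, so member's share is 20% × £528 = £105.60. Member owes £105.60 (running OOP £786.60). Insurer: £528 − £105.60 = £422.40.

£422.40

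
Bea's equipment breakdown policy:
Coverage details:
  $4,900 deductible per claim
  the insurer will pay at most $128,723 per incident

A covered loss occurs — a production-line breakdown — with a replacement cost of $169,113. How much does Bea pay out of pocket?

Subtract the deductible: $169,113 − $4,900 = $164,213.
Since $164,213 > $128,723, the payout is capped at $128,723.
Business owner's share is the uncovered remainder: $169,113 − $128,723 = $40,390.

$40,390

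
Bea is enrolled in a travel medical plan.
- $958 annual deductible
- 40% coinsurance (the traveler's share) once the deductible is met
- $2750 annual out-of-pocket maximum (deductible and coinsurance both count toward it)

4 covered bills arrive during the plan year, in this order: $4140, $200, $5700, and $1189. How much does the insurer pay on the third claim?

Claim 1 — $4140: $958 to deductible, leaving $3182; 40% of $3182 = $1272.80. Cost to traveler: $2230.80. OOP to date $2230.80. Insurer: $4140 − $2230.80 = $1909.20.
Claim 2 — $200: deductible met; 40% of $200 = $80. Traveler pays $80; OOP now $2310.80. Insurer: $200 − $80 = $120.
Claim 3 — $5700: deductible already satisfied, so traveler's share is 40% × $5700 = $2280. OOP would hit $4590.80 > $2750, so the cap limits the traveler to $2750 − $2310.80 = $439.20. Insurer: $5700 − $439.20 = $5260.80.

$5260.80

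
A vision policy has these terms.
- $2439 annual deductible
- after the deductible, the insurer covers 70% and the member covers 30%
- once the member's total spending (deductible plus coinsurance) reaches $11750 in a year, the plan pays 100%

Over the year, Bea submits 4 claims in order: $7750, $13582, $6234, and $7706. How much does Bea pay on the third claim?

$1870.20

Claim 1 — $7750: $2439 finishes the deductible; $5311 goes to coinsurance; member's 30% is $1593.30. Cost to member: $4032.30. OOP to date $4032.30.
Claim 2 — $13582: 30% coinsurance on $13582 = $4074.60. Cost to member: $4074.60. OOP to date $8106.90.
Claim 3 — $6234: deductible met; 30% of $6234 = $1870.20. Member owes $1870.20 (running OOP $9977.10).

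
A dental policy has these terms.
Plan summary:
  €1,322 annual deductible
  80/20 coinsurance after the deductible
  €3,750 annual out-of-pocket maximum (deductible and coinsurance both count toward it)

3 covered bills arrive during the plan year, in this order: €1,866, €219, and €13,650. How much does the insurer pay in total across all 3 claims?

Bill 1, €1,866: €1,322 finishes the deductible; €544 goes to coinsurance; coinsurance €544 × 20% = €108.80. Patient pays €1,430.80; OOP now €1,430.80. Plan pays €1,866 − €1,430.80 = €435.20.
Bill 2, €219: deductible already satisfied, so patient's share is 20% × €219 = €43.80. Patient owes €43.80 (running OOP €1,474.60). Plan pays €219 − €43.80 = €175.20.
Bill 3, €13,650: 20% coinsurance on €13,650 = €2,730. That would push OOP to €4,204.60, over the €3,750 cap, so patient pays €3,750 − €1,474.60 = €2,275.40. Plan pays €13,650 − €2,275.40 = €11,374.60.
Insurer total = bills − patient's total = €15,735 − €3,750 = €11,985.

€11,985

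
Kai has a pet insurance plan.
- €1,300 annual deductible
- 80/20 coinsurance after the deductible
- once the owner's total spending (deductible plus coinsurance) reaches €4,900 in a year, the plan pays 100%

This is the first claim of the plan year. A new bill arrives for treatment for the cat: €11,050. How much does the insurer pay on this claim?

The full €1,300 deductible is still open; €1,300 of this bill applies to it.
After the €1,300 deductible portion, €11,050 − €1,300 = €9,750 is subject to coinsurance.
20% of €9,750 = €1,950 falls to the owner.
Owner responsibility before any cap: €1,300 + €1,950 = €3,250.
Total out-of-pocket so far would be €0 + €3,250 = €3,250, below the €4,900 cap — no reduction.
The insurer covers the remainder: €11,050 − €3,250 = €7,800.

€7,800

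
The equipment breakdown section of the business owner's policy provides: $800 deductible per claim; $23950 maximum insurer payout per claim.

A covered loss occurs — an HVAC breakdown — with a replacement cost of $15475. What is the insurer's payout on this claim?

After the deductible, $15475 − $800 = $14675 remains.
That's under the $23950 cap, so the insurer reimburses the full $14675.

$14675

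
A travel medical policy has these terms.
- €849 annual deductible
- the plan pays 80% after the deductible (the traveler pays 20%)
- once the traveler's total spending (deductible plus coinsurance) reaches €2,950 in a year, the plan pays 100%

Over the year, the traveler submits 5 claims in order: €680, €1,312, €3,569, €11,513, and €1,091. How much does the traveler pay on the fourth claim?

Claim 1 — €680: all of it applies to the deductible. Traveler pays €680; OOP now €680.
Claim 2 — €1,312: €169 to deductible, leaving €1,143; 20% of €1,143 = €228.60. Cost to traveler: €397.60. OOP to date €1,077.60.
Claim 3 — €3,569: deductible already satisfied, so traveler's share is 20% × €3,569 = €713.80. Cost to traveler: €713.80. OOP to date €1,791.40.
Claim 4 — €11,513: 20% coinsurance on €11,513 = €2,302.60. Adding that to €1,791.40 gives €4,094, past the €2,950 cap; traveler pays only €2,950 − €1,791.40 = €1,158.60.

€1,158.60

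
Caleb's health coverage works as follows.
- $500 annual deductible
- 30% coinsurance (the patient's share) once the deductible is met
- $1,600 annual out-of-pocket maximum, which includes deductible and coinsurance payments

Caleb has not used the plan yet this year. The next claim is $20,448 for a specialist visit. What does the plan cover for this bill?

The full $500 deductible is still open; $500 of this bill applies to it.
That leaves $20,448 − $500 = $19,948 for coinsurance.
Patient's 30% share of $19,948 is $5,984.40.
That puts the patient's cost at $500 + $5,984.40 = $6,484.40 before any cap.
Adding $6,484.40 to the $0 already spent would give $6,484.40, which exceeds the $1,600 cap; the patient pays just $1,600 − $0 = $1,600.
Insurer pays the balance: $20,448 − $1,600 = $18,848.

$18,848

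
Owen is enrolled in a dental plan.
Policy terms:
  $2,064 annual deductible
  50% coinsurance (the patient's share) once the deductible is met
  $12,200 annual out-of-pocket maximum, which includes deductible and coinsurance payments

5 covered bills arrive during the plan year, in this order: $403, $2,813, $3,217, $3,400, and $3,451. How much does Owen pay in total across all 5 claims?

Bill 1, $403: fully absorbed by the deductible. Patient owes $403 (running OOP $403).
Bill 2, $2,813: deductible takes $1,661, $1,152 remains; coinsurance $1,152 × 50% = $576. Patient owes $2,237 (running OOP $2,640).
Bill 3, $3,217: 50% coinsurance on $3,217 = $1,608.50. Patient pays $1,608.50; OOP now $4,248.50.
Bill 4, $3,400: deductible met; 50% of $3,400 = $1,700. Patient owes $1,700 (running OOP $5,948.50).
Bill 5, $3,451: 50% coinsurance on $3,451 = $1,725.50. Patient pays $1,725.50; OOP now $7,674.
Total paid by the patient: $403 + $2,237 + $1,608.50 + $1,700 + $1,725.50 = $7,674.

$7,674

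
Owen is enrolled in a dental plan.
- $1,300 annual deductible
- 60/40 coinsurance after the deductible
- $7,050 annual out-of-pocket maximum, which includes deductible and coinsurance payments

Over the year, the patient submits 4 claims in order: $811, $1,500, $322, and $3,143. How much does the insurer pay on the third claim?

Claim 1 ($811): all of it applies to the deductible. Patient owes $811 (running OOP $811). Insurer: $811 − $811 = $0.
Claim 2 ($1,500): $489 to deductible, leaving $1,011; patient's 40% is $404.40. Patient pays $893.40; OOP now $1,704.40. Insurer: $1,500 − $893.40 = $606.60.
Claim 3 ($322): deductible already satisfied, so patient's share is 40% × $322 = $128.80. Cost to patient: $128.80. OOP to date $1,833.20. Insurer: $322 − $128.80 = $193.20.

$193.20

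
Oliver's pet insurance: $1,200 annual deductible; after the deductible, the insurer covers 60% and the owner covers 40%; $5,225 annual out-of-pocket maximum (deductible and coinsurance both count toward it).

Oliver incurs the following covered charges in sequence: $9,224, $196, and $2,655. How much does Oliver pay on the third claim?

$737

#1 ($9,224): $1,200 to deductible, leaving $8,024; owner's 40% is $3,209.60. Owner owes $4,409.60 (running OOP $4,409.60).
#2 ($196): deductible met; 40% of $196 = $78.40. Owner owes $78.40 (running OOP $4,488).
#3 ($2,655): deductible met; 40% of $2,655 = $1,062. Adding that to $4,488 gives $5,550, past the $5,225 cap; owner pays only $5,225 − $4,488 = $737.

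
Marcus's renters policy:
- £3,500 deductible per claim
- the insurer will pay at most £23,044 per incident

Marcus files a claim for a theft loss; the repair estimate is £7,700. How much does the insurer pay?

£4,200

Subtract the deductible: £7,700 − £3,500 = £4,200.
That's under the £23,044 cap, so the insurer reimburses the full £4,200.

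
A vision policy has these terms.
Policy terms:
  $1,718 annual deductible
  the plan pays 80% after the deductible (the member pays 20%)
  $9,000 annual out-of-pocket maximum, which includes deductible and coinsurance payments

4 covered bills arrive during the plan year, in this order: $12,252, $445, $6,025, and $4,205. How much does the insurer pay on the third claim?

$4,820

#1 ($12,252): $1,718 finishes the deductible; $10,534 goes to coinsurance; member's 20% is $2,106.80. Member pays $3,824.80; OOP now $3,824.80. Insurer: $12,252 − $3,824.80 = $8,427.20.
#2 ($445): 20% coinsurance on $445 = $89. Member owes $89 (running OOP $3,913.80). Insurer: $445 − $89 = $356.
#3 ($6,025): deductible met; 20% of $6,025 = $1,205. Member pays $1,205; OOP now $5,118.80. Insurer: $6,025 − $1,205 = $4,820.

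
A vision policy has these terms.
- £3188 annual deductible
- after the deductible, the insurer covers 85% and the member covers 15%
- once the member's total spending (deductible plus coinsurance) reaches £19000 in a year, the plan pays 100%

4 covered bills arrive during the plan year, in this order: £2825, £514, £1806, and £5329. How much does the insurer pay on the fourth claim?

Claim 1 — £2825: entire amount goes to the deductible. Cost to member: £2825. OOP to date £2825. Insurer: £2825 − £2825 = £0.
Claim 2 — £514: £363 to deductible, leaving £151; 15% of £151 = £22.65. Member owes £385.65 (running OOP £3210.65). Insurer: £514 − £385.65 = £128.35.
Claim 3 — £1806: 15% coinsurance on £1806 = £270.90. Cost to member: £270.90. OOP to date £3481.55. Insurer: £1806 − £270.90 = £1535.10.
Claim 4 — £5329: deductible met; 15% of £5329 = £799.35. Cost to member: £799.35. OOP to date £4280.90. Plan pays £5329 − £799.35 = £4529.65.

£4529.65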